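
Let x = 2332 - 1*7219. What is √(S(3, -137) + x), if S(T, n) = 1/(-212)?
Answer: I*√54910385/106 ≈ 69.907*I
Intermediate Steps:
x = -4887 (x = 2332 - 7219 = -4887)
S(T, n) = -1/212
√(S(3, -137) + x) = √(-1/212 - 4887) = √(-1036045/212) = I*√54910385/106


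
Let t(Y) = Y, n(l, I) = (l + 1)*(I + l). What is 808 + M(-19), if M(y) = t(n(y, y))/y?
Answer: 772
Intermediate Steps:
n(l, I) = (1 + l)*(I + l)
M(y) = (2*y + 2*y²)/y (M(y) = (y + y + y² + y*y)/y = (y + y + y² + y²)/y = (2*y + 2*y²)/y)
808 + M(-19) = 808 + (2 + 2*(-19)) = 808 + (2 - 38) = 808 - 36 = 772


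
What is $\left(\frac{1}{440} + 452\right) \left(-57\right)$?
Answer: $- \frac{11336217}{440} \approx -25764.0$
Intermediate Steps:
$\left(\frac{1}{440} + 452\right) \left(-57\right) = \frac{198881}{440} \left(-57\right) = - \frac{11336217}{440}$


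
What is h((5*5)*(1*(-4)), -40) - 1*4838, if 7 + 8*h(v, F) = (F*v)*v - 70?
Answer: -438781/8 ≈ -54848.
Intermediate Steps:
h(v, F) = -77/8 + F*v²/8 (h(v, F) = -7/8 + ((F*v)*v - 70)/8 = -7/8 + (F*v² - 70)/8 = -7/8 + (-70 + F*v²)/8 = -7/8 + (-35/4 + F*v²/8) = -77/8 + F*v²/8)
h((5*5)*(1*(-4)), -40) - 1*4838 = (-77/8 + (⅛)*(-40)*((5*5)*(1*(-4)))²) - 1*4838 = (-77/8 + (⅛)*(-40)*(25*(-4))²) - 4838 = (-77/8 + (⅛)*(-40)*(-100)²) - 4838 = (-77/8 + (⅛)*(-40)*10000) - 4838 = (-77/8 - 50000) - 4838 = -400077/8 - 4838 = -438781/8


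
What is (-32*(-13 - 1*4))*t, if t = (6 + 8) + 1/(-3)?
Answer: 22304/3 ≈ 7434.7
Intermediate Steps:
t = 41/3 (t = 14 - ⅓ = 41/3 ≈ 13.667)
(-32*(-13 - 1*4))*t = -32*(-13 - 1*4)*(41/3) = -32*(-13 - 4)*(41/3) = -32*(-17)*(41/3) = 544*(41/3) = 22304/3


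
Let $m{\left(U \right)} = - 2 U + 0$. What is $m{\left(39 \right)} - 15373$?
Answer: $-15451$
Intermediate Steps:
$m{\left(U \right)} = - 2 U$
$m{\left(39 \right)} - 15373 = \left(-2\right) 39 - 15373 = -78 - 15373 = -15451$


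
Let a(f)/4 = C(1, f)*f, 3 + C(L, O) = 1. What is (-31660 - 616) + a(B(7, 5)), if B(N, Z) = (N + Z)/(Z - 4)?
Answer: -32372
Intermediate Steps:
C(L, O) = -2 (C(L, O) = -3 + 1 = -2)
B(N, Z) = (N + Z)/(-4 + Z)
a(f) = -8*f (a(f) = 4*(-2*f) = -8*f)
(-31660 - 616) + a(B(7, 5)) = (-31660 - 616) - 8*(7 + 5)/(-4 + 5) = -32276 - 8*12/1 = -32276 - 8*12 = -32276 - 96 = -32372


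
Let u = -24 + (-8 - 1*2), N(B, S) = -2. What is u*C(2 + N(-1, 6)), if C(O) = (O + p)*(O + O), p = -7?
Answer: 0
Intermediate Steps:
u = -34 (u = -24 + (-8 - 2) = -24 - 10 = -34)
C(O) = 2*O*(-7 + O) (C(O) = (O - 7)*(O + O) = (-7 + O)*(2*O) = 2*O*(-7 + O))
u*C(2 + N(-1, 6)) = -68*(2 - 2)*(-7 + (2 - 2)) = -68*0*(-7 + 0) = -68*0*(-7) = -34*0 = 0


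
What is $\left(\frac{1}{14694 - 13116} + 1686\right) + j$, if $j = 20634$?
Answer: $\frac{35220961}{1578} \approx 22320.0$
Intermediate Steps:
$\left(\frac{1}{14694 - 13116} + 1686\right) + j = \left(\frac{1}{14694 - 13116} + 1686\right) + 20634 = \left(\frac{1}{1578} + 1686\right) + 20634 = \frac{2660509}{1578} + 20634 = \frac{35220961}{1578}$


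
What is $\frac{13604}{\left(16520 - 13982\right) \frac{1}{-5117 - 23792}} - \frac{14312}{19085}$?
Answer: $- \frac{3752873820458}{24218865} \approx -1.5496 \cdot 10^{5}$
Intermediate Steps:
$\frac{13604}{\left(16520 - 13982\right) \frac{1}{-5117 - 23792}} - \frac{14312}{19085} = \frac{13604}{2538 \frac{1}{-28909}} - \frac{14312}{19085} = \frac{13604}{2538 \left(- \frac{1}{28909}\right)} - \frac{14312}{19085} = \frac{13604}{- \frac{2538}{28909}} - \frac{14312}{19085} = 13604 \left(- \frac{28909}{2538}\right) - \frac{14312}{19085} = - \frac{196639018}{1269} - \frac{14312}{19085} = - \frac{3752873820458}{24218865}$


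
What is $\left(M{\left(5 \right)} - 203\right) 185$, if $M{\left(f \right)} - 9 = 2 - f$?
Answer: $-36445$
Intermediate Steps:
$M{\left(f \right)} = 11 - f$ ($M{\left(f \right)} = 9 - \left(-2 + f\right) = 11 - f$)
$\left(M{\left(5 \right)} - 203\right) 185 = \left(\left(11 - 5\right) - 203\right) 185 = \left(6 - 203\right) 185 = \left(-197\right) 185 = -36445$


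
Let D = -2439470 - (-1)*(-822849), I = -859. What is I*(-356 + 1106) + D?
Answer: -3906569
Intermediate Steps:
D = -3262319 (D = -2439470 - 1*822849 = -2439470 - 822849 = -3262319)
I*(-356 + 1106) + D = -859*(-356 + 1106) - 3262319 = -859*750 - 3262319 = -644250 - 3262319 = -3906569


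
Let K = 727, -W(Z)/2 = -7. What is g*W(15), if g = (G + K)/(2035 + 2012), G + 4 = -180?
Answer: 2534/1349 ≈ 1.8784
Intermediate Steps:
W(Z) = 14 (W(Z) = -2*(-7) = 14)
G = -184 (G = -4 - 180 = -184)
g = 181/1349 (g = (-184 + 727)/(2035 + 2012) = 543/4047 = 543*(1/4047) = 181/1349 ≈ 0.13417)
g*W(15) = (181/1349)*14 = 2534/1349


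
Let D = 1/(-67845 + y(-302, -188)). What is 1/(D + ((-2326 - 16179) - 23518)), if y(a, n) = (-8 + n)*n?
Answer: -30997/1302586932 ≈ -2.3796e-5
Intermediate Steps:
y(a, n) = n*(-8 + n)
D = -1/30997 (D = 1/(-67845 - 188*(-8 - 188)) = 1/(-67845 - 188*(-196)) = 1/(-67845 + 36848) = 1/(-30997) = -1/30997 ≈ -3.2261e-5)
1/(D + ((-2326 - 16179) - 23518)) = 1/(-1/30997 + ((-2326 - 16179) - 23518)) = 1/(-1/30997 + (-18505 - 23518)) = 1/(-1/30997 - 42023) = 1/(-1302586932/30997) = -30997/1302586932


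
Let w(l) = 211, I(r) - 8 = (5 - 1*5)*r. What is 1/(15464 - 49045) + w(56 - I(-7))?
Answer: 7085590/33581 ≈ 211.00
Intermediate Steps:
I(r) = 8 (I(r) = 8 + (5 - 1*5)*r = 8 + (5 - 5)*r = 8 + 0*r = 8 + 0 = 8)
1/(15464 - 49045) + w(56 - I(-7)) = 1/(15464 - 49045) + 211 = 1/(-33581) + 211 = -1/33581 + 211 = 7085590/33581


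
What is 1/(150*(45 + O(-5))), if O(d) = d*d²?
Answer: -1/12000 ≈ -8.3333e-5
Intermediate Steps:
O(d) = d³
1/(150*(45 + O(-5))) = 1/(150*(45 + (-5)³)) = 1/(150*(45 - 125)) = 1/(150*(-80)) = 1/(-12000) = -1/12000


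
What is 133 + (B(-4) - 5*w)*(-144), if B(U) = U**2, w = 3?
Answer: -11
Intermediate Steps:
133 + (B(-4) - 5*w)*(-144) = 133 + ((-4)**2 - 5*3)*(-144) = 133 + (16 - 15)*(-144) = 133 + 1*(-144) = 133 - 144 = -11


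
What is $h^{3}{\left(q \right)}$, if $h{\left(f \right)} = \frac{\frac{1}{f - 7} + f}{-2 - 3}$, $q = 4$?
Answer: $- \frac{1331}{3375} \approx -0.39437$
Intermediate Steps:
$h{\left(f \right)} = - \frac{f}{5} - \frac{1}{5 \left(-7 + f\right)}$ ($h{\left(f \right)} = \frac{\frac{1}{-7 + f} + f}{-5} = \left(f + \frac{1}{-7 + f}\right) \left(- \frac{1}{5}\right) = - \frac{f}{5} - \frac{1}{5 \left(-7 + f\right)}$)
$h^{3}{\left(q \right)} = \left(\frac{-1 - 4^{2} + 7 \cdot 4}{5 \left(-7 + 4\right)}\right)^{3} = \left(\frac{-1 - 16 + 28}{5 \left(-3\right)}\right)^{3} = \left(\frac{1}{5} \left(- \frac{1}{3}\right) \left(-1 - 16 + 28\right)\right)^{3} = \left(\frac{1}{5} \left(- \frac{1}{3}\right) 11\right)^{3} = \left(- \frac{11}{15}\right)^{3} = - \frac{1331}{3375}$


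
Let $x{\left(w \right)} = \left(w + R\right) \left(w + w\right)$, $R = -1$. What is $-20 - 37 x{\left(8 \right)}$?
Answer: $-4164$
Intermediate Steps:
$x{\left(w \right)} = 2 w \left(-1 + w\right)$ ($x{\left(w \right)} = \left(w - 1\right) \left(w + w\right) = \left(-1 + w\right) 2 w = 2 w \left(-1 + w\right)$)
$-20 - 37 x{\left(8 \right)} = -20 - 37 \cdot 2 \cdot 8 \left(-1 + 8\right) = -20 - 37 \cdot 2 \cdot 8 \cdot 7 = -20 - 4144 = -4164$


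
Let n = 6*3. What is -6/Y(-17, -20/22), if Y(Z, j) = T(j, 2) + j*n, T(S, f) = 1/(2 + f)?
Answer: 264/709 ≈ 0.37236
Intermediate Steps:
n = 18
Y(Z, j) = 1/4 + 18*j (Y(Z, j) = 1/(2 + 2) + j*18 = 1/4 + 18*j)
-6/Y(-17, -20/22) = -6/(1/4 + 18*(-20/22)) = -6/(1/4 + 18*(-20*1/22)) = -6/(1/4 + 18*(-10/11)) = -6/(1/4 - 180/11) = -6/(-709/44) = -6*(-44/709) = 264/709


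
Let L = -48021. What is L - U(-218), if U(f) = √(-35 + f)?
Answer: -48021 - I*√253 ≈ -48021.0 - 15.906*I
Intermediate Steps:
L - U(-218) = -48021 - √(-35 - 218) = -48021 - √(-253) = -48021 - I*√253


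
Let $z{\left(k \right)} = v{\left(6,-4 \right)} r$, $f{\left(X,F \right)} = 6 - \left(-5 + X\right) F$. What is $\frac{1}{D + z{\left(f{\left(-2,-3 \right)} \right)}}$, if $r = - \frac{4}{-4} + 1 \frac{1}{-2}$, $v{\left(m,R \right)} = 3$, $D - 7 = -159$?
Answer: $- \frac{2}{301} \approx -0.0066445$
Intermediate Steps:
$D = -152$ ($D = 7 - 159 = -152$)
$r = \frac{1}{2}$ ($r = \left(-4\right) \left(- \frac{1}{4}\right) + 1 \left(- \frac{1}{2}\right) = 1 - \frac{1}{2} = \frac{1}{2} \approx 0.5$)
$f{\left(X,F \right)} = 6 - F \left(-5 + X\right)$
$z{\left(k \right)} = \frac{3}{2}$ ($z{\left(k \right)} = 3 \cdot \frac{1}{2} = \frac{3}{2}$)
$\frac{1}{D + z{\left(f{\left(-2,-3 \right)} \right)}} = \frac{1}{-152 + \frac{3}{2}} = \frac{1}{- \frac{301}{2}} = - \frac{2}{301}$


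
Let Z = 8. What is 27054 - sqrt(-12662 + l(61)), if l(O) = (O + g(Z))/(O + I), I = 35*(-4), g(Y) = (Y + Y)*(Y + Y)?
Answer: 27054 - I*sqrt(79048585)/79 ≈ 27054.0 - 112.54*I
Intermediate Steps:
g(Y) = 4*Y**2 (g(Y) = (2*Y)*(2*Y) = 4*Y**2)
I = -140
l(O) = (256 + O)/(-140 + O) (l(O) = (O + 4*8**2)/(O - 140) = (O + 4*64)/(-140 + O) = (O + 256)/(-140 + O) = (256 + O)/(-140 + O))
27054 - sqrt(-12662 + l(61)) = 27054 - sqrt(-12662 + (256 + 61)/(-140 + 61)) = 27054 - sqrt(-12662 + 317/(-79)) = 27054 - sqrt(-12662 - 1/79*317) = 27054 - sqrt(-12662 - 317/79) = 27054 - sqrt(-1000615/79) = 27054 - I*sqrt(79048585)/79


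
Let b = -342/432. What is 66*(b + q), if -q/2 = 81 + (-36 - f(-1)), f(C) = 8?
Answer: -19745/4 ≈ -4936.3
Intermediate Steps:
b = -19/24 (b = -342*1/432 = -19/24 ≈ -0.79167)
q = -74 (q = -2*(81 + (-36 - 1*8)) = -2*(81 + (-36 - 8)) = -2*(81 - 44) = -2*37 = -74)
66*(b + q) = 66*(-19/24 - 74) = 66*(-1795/24) = -19745/4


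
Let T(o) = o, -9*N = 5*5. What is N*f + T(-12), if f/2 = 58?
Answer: -3008/9 ≈ -334.22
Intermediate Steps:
N = -25/9 (N = -5*5/9 = -⅑*25 = -25/9 ≈ -2.7778)
f = 116 (f = 2*58 = 116)
N*f + T(-12) = -25/9*116 - 12 = -2900/9 - 12 = -3008/9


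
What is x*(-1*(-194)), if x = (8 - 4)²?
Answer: 3104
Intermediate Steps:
x = 16 (x = 4² = 16)
x*(-1*(-194)) = 16*(-1*(-194)) = 16*194 = 3104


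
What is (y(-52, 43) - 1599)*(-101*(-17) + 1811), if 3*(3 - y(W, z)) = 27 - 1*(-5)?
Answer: -5668320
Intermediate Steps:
y(W, z) = -23/3 (y(W, z) = 3 - (27 - 1*(-5))/3 = 3 - (27 + 5)/3 = 3 - ⅓*32 = 3 - 32/3 = -23/3)
(y(-52, 43) - 1599)*(-101*(-17) + 1811) = (-23/3 - 1599)*(-101*(-17) + 1811) = -4820*(1717 + 1811)/3 = -4820/3*3528 = -5668320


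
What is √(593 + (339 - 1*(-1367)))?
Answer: 11*√19 ≈ 47.948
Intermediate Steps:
√(593 + (339 - 1*(-1367))) = √(593 + (339 + 1367)) = √(593 + 1706) = √2299 = 11*√19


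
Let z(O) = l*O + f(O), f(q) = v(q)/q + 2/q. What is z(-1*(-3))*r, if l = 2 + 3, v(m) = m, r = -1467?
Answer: -24450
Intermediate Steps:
l = 5
f(q) = 1 + 2/q (f(q) = q/q + 2/q = 1 + 2/q)
z(O) = 5*O + (2 + O)/O
z(-1*(-3))*r = (1 + 2/((-1*(-3))) + 5*(-1*(-3)))*(-1467) = (1 + 2/3 + 5*3)*(-1467) = (1 + 2*(⅓) + 15)*(-1467) = (1 + ⅔ + 15)*(-1467) = (50/3)*(-1467) = -24450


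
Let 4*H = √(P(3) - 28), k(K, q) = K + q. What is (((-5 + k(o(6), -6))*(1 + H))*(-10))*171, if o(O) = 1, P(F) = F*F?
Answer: 17100 + 4275*I*√19 ≈ 17100.0 + 18634.0*I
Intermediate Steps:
P(F) = F²
H = I*√19/4 (H = √(3² - 28)/4 = √(9 - 28)/4 = √(-19)/4 = (I*√19)/4 = I*√19/4 ≈ 1.0897*I)
(((-5 + k(o(6), -6))*(1 + H))*(-10))*171 = (((-5 + (1 - 6))*(1 + I*√19/4))*(-10))*171 = (((-5 - 5)*(1 + I*√19/4))*(-10))*171 = (-10*(1 + I*√19/4)*(-10))*171 = ((-10 - 5*I*√19/2)*(-10))*171 = (100 + 25*I*√19)*171 = 17100 + 4275*I*√19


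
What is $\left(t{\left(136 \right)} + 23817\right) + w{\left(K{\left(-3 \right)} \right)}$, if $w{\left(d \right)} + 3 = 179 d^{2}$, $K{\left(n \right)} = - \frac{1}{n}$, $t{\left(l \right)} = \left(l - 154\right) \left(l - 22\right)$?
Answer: $\frac{196037}{9} \approx 21782.0$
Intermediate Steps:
$t{\left(l \right)} = \left(-154 + l\right) \left(-22 + l\right)$
$w{\left(d \right)} = -3 + 179 d^{2}$
$\left(t{\left(136 \right)} + 23817\right) + w{\left(K{\left(-3 \right)} \right)} = \left(\left(3388 + 136^{2} - 23936\right) + 23817\right) - \left(3 - 179 \left(- \frac{1}{-3}\right)^{2}\right) = \left(\left(3388 + 18496 - 23936\right) + 23817\right) - \left(3 - 179 \left(\left(-1\right) \left(- \frac{1}{3}\right)\right)^{2}\right) = \left(-2052 + 23817\right) - \left(3 - \frac{179}{9}\right) = 21765 + \left(-3 + 179 \cdot \frac{1}{9}\right) = 21765 + \left(-3 + \frac{179}{9}\right) = 21765 + \frac{152}{9} = \frac{196037}{9}$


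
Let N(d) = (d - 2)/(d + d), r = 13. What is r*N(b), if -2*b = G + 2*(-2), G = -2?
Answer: 13/6 ≈ 2.1667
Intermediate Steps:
b = 3 (b = -(-2 + 2*(-2))/2 = -(-2 - 4)/2 = -½*(-6) = 3)
N(d) = (-2 + d)/(2*d) (N(d) = (-2 + d)/((2*d)) = (-2 + d)*(1/(2*d)) = (-2 + d)/(2*d))
r*N(b) = 13*((½)*(-2 + 3)/3) = 13*((½)*(⅓)*1) = 13*(⅙) = 13/6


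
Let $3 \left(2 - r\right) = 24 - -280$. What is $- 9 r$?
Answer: $894$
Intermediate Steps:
$r = - \frac{298}{3}$ ($r = 2 - \frac{24 - -280}{3} = 2 - \frac{24 + 280}{3} = 2 - \frac{304}{3} = - \frac{298}{3} \approx -99.333$)
$- 9 r = \left(-9\right) \left(- \frac{298}{3}\right) = 894$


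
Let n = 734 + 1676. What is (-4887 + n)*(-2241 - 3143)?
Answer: 13336168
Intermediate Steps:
n = 2410
(-4887 + n)*(-2241 - 3143) = (-4887 + 2410)*(-2241 - 3143) = -2477*(-5384) = 13336168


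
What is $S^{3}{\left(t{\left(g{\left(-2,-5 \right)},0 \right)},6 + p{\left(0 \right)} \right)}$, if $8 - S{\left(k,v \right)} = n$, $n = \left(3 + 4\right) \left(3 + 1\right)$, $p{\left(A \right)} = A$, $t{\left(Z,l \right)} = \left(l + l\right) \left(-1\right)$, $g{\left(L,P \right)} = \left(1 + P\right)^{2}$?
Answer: $-8000$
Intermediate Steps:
$t{\left(Z,l \right)} = - 2 l$ ($t{\left(Z,l \right)} = 2 l \left(-1\right) = - 2 l$)
$n = 28$ ($n = 7 \cdot 4 = 28$)
$S{\left(k,v \right)} = -20$ ($S{\left(k,v \right)} = 8 - 28 = -20$)
$S^{3}{\left(t{\left(g{\left(-2,-5 \right)},0 \right)},6 + p{\left(0 \right)} \right)} = \left(-20\right)^{3} = -8000$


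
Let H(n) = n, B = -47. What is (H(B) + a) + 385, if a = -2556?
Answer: -2218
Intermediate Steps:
(H(B) + a) + 385 = (-47 - 2556) + 385 = -2603 + 385 = -2218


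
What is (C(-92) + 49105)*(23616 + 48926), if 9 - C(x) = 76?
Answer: 3557314596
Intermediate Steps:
C(x) = -67 (C(x) = 9 - 1*76 = 9 - 76 = -67)
(C(-92) + 49105)*(23616 + 48926) = (-67 + 49105)*(23616 + 48926) = 49038*72542 = 3557314596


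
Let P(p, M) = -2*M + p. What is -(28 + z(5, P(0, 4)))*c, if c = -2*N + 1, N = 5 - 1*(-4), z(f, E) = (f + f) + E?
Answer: 510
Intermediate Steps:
P(p, M) = p - 2*M
z(f, E) = E + 2*f (z(f, E) = 2*f + E = E + 2*f)
N = 9 (N = 5 + 4 = 9)
c = -17 (c = -2*9 + 1 = -18 + 1 = -17)
-(28 + z(5, P(0, 4)))*c = -(28 + ((0 - 2*4) + 2*5))*(-17) = -(28 + ((0 - 8) + 10))*(-17) = -(28 + (-8 + 10))*(-17) = -(28 + 2)*(-17) = -30*(-17) = -1*(-510) = 510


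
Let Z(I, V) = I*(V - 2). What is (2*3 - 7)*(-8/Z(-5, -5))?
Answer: 8/35 ≈ 0.22857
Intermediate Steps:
Z(I, V) = I*(-2 + V)
(2*3 - 7)*(-8/Z(-5, -5)) = (2*3 - 7)*(-8*(-1/(5*(-2 - 5)))) = (6 - 7)*(-8/((-5*(-7)))) = -(-8)/35 = -1*(-8/35) = 8/35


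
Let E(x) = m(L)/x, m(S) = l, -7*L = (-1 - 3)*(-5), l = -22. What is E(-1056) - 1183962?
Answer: -56830175/48 ≈ -1.1840e+6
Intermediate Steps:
L = -20/7 (L = -(-1 - 3)*(-5)/7 = -(-4)*(-5)/7 = -⅐*20 = -20/7 ≈ -2.8571)
m(S) = -22
E(x) = -22/x
E(-1056) - 1183962 = -22/(-1056) - 1183962 = -22*(-1/1056) - 1183962 = 1/48 - 1183962 = -56830175/48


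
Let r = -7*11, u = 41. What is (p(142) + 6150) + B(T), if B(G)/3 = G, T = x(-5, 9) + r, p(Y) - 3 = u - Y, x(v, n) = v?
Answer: 5806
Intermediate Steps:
p(Y) = 44 - Y (p(Y) = 3 + (41 - Y) = 44 - Y)
r = -77
T = -82 (T = -5 - 77 = -82)
B(G) = 3*G
(p(142) + 6150) + B(T) = ((44 - 1*142) + 6150) + 3*(-82) = ((44 - 142) + 6150) - 246 = (-98 + 6150) - 246 = 6052 - 246 = 5806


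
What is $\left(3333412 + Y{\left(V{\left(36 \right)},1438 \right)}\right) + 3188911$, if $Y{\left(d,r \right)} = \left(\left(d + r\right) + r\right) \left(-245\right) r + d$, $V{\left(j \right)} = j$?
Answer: $-1019404361$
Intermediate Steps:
$Y{\left(d,r \right)} = d + r \left(- 490 r - 245 d\right)$ ($Y{\left(d,r \right)} = \left(d + 2 r\right) \left(-245\right) r + d = \left(- 490 r - 245 d\right) r + d = r \left(- 490 r - 245 d\right) + d = d + r \left(- 490 r - 245 d\right)$)
$\left(3333412 + Y{\left(V{\left(36 \right)},1438 \right)}\right) + 3188911 = \left(3333412 - \left(-36 + 12683160 + 1013243560\right)\right) + 3188911 = \left(3333412 - 1025926684\right) + 3188911 = -1022593272 + 3188911 = -1019404361$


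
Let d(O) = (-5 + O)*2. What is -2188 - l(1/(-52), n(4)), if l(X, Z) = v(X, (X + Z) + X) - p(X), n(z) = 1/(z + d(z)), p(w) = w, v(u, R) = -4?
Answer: -113569/52 ≈ -2184.0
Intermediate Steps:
d(O) = -10 + 2*O
n(z) = 1/(-10 + 3*z) (n(z) = 1/(z + (-10 + 2*z)) = 1/(-10 + 3*z))
l(X, Z) = -4 - X
-2188 - l(1/(-52), n(4)) = -2188 - (-4 - 1/(-52)) = -2188 - (-4 - 1*(-1/52)) = -2188 - (-4 + 1/52) = -2188 - 1*(-207/52) = -2188 + 207/52 = -113569/52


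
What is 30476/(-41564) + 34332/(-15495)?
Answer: -158266739/53669515 ≈ -2.9489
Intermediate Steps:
30476/(-41564) + 34332/(-15495) = 30476*(-1/41564) + 34332*(-1/15495) = -7619/10391 - 11444/5165 = -158266739/53669515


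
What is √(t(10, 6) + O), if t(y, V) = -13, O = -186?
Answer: I*√199 ≈ 14.107*I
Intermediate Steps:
√(t(10, 6) + O) = √(-13 - 186) = √(-199) = I*√199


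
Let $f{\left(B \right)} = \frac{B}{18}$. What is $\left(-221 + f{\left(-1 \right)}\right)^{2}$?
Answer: $\frac{15832441}{324} \approx 48866.0$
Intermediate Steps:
$f{\left(B \right)} = \frac{B}{18}$ ($f{\left(B \right)} = B \frac{1}{18} = \frac{B}{18}$)
$\left(-221 + f{\left(-1 \right)}\right)^{2} = \left(-221 + \frac{1}{18} \left(-1\right)\right)^{2} = \left(-221 - \frac{1}{18}\right)^{2} = \left(- \frac{3979}{18}\right)^{2} = \frac{15832441}{324}$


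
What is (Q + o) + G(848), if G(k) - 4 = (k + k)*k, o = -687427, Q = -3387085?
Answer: -2636300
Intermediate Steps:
G(k) = 4 + 2*k**2 (G(k) = 4 + (k + k)*k = 4 + (2*k)*k = 4 + 2*k**2)
(Q + o) + G(848) = (-3387085 - 687427) + (4 + 2*848**2) = -4074512 + (4 + 2*719104) = -4074512 + (4 + 1438208) = -4074512 + 1438212 = -2636300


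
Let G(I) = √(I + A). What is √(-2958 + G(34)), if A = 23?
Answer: √(-2958 + √57) ≈ 54.318*I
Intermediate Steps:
G(I) = √(23 + I) (G(I) = √(I + 23) = √(23 + I))
√(-2958 + G(34)) = √(-2958 + √(23 + 34)) = √(-2958 + √57)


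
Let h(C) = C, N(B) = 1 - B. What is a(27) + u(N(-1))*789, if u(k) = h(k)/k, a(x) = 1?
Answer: 790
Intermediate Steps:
u(k) = 1 (u(k) = k/k = 1)
a(27) + u(N(-1))*789 = 1 + 1*789 = 1 + 789 = 790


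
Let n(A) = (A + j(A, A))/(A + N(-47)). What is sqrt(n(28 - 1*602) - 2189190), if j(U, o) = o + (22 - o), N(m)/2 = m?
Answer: 4*I*sqrt(3815893554)/167 ≈ 1479.6*I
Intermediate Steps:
N(m) = 2*m
j(U, o) = 22
n(A) = (22 + A)/(-94 + A) (n(A) = (A + 22)/(A + 2*(-47)) = (22 + A)/(A - 94) = (22 + A)/(-94 + A))
sqrt(n(28 - 1*602) - 2189190) = sqrt((22 + (28 - 1*602))/(-94 + (28 - 1*602)) - 2189190) = sqrt((22 + (28 - 602))/(-94 + (28 - 602)) - 2189190) = sqrt((22 - 574)/(-94 - 574) - 2189190) = sqrt(-552/(-668) - 2189190) = sqrt(-1/668*(-552) - 2189190) = sqrt(138/167 - 2189190) = sqrt(-365594592/167) = 4*I*sqrt(3815893554)/167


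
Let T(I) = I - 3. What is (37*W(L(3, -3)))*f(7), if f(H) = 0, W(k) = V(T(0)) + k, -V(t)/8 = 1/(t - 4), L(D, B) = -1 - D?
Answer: 0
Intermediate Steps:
T(I) = -3 + I
V(t) = -8/(-4 + t) (V(t) = -8/(t - 4) = -8/(-4 + t))
W(k) = 8/7 + k (W(k) = -8/(-4 + (-3 + 0)) + k = -8/(-4 - 3) + k = -8/(-7) + k = -8*(-1/7) + k = 8/7 + k)
(37*W(L(3, -3)))*f(7) = (37*(8/7 + (-1 - 1*3)))*0 = (37*(8/7 + (-1 - 3)))*0 = (37*(8/7 - 4))*0 = (37*(-20/7))*0 = -740/7*0 = 0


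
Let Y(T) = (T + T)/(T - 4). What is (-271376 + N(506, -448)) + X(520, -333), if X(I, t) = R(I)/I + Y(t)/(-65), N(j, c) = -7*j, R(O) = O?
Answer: -6022057551/21905 ≈ -2.7492e+5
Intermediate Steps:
Y(T) = 2*T/(-4 + T) (Y(T) = (2*T)/(-4 + T) = 2*T/(-4 + T))
X(I, t) = 1 - 2*t/(65*(-4 + t)) (X(I, t) = I/I + (2*t/(-4 + t))/(-65) = 1 + (2*t/(-4 + t))*(-1/65) = 1 - 2*t/(65*(-4 + t)))
(-271376 + N(506, -448)) + X(520, -333) = (-271376 - 7*506) + (-260 + 63*(-333))/(65*(-4 - 333)) = (-271376 - 3542) + (1/65)*(-260 - 20979)/(-337) = -274918 + (1/65)*(-1/337)*(-21239) = -274918 + 21239/21905 = -6022057551/21905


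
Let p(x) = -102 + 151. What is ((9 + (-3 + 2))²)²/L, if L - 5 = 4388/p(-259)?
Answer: 200704/4633 ≈ 43.321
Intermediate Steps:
p(x) = 49
L = 4633/49 (L = 5 + 4388/49 = 4633/49 ≈ 94.551)
((9 + (-3 + 2))²)²/L = ((9 + (-3 + 2))²)²/(4633/49) = ((9 - 1)²)²*(49/4633) = (8²)²*(49/4633) = 64²*(49/4633) = 4096*(49/4633) = 200704/4633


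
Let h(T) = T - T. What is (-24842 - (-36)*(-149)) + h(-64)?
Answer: -30206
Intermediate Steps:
h(T) = 0
(-24842 - (-36)*(-149)) + h(-64) = (-24842 - (-36)*(-149)) + 0 = (-24842 - 1*5364) + 0 = (-24842 - 5364) + 0 = -30206 + 0 = -30206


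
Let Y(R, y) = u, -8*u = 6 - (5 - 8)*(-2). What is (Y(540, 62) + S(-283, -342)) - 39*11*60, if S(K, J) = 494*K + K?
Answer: -165825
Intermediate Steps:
S(K, J) = 495*K
u = 0 (u = -(6 - (5 - 8)*(-2))/8 = -(6 - (-3)*(-2))/8 = -(6 - 1*6)/8 = -(6 - 6)/8 = -1/8*0 = 0)
Y(R, y) = 0
(Y(540, 62) + S(-283, -342)) - 39*11*60 = (0 + 495*(-283)) - 39*11*60 = (0 - 140085) - 429*60 = -140085 - 25740 = -165825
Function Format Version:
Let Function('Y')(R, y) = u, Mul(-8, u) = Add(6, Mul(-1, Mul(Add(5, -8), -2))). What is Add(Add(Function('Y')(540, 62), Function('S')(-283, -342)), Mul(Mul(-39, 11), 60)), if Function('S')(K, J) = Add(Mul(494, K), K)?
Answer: -165825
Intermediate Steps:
Function('S')(K, J) = Mul(495, K)
u = 0 (u = Mul(Rational(-1, 8), Add(6, Mul(-1, Mul(Add(5, -8), -2)))) = Mul(Rational(-1, 8), Add(6, Mul(-1, Mul(-3, -2)))) = Mul(Rational(-1, 8), Add(6, Mul(-1, 6))) = Mul(Rational(-1, 8), Add(6, -6)) = Mul(Rational(-1, 8), 0) = 0)
Function('Y')(R, y) = 0
Add(Add(Function('Y')(540, 62), Function('S')(-283, -342)), Mul(Mul(-39, 11), 60)) = Add(Add(0, Mul(495, -283)), Mul(Mul(-39, 11), 60)) = Add(Add(0, -140085), Mul(-429, 60)) = Add(-140085, -25740) = -165825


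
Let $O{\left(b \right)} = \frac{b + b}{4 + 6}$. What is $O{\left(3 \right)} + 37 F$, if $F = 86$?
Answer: $\frac{15913}{5} \approx 3182.6$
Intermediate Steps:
$O{\left(b \right)} = \frac{b}{5}$ ($O{\left(b \right)} = \frac{2 b}{10} = 2 b \frac{1}{10} = \frac{b}{5}$)
$O{\left(3 \right)} + 37 F = \frac{1}{5} \cdot 3 + 37 \cdot 86 = \frac{3}{5} + 3182 = \frac{15913}{5}$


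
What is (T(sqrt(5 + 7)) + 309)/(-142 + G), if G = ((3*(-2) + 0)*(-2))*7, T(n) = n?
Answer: -309/58 - sqrt(3)/29 ≈ -5.3873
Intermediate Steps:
G = 84 (G = ((-6 + 0)*(-2))*7 = -6*(-2)*7 = 12*7 = 84)
(T(sqrt(5 + 7)) + 309)/(-142 + G) = (sqrt(5 + 7) + 309)/(-142 + 84) = (sqrt(12) + 309)/(-58) = (2*sqrt(3) + 309)*(-1/58) = (309 + 2*sqrt(3))*(-1/58) = -309/58 - sqrt(3)/29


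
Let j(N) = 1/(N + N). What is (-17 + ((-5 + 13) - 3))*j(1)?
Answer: -6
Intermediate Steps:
j(N) = 1/(2*N)
(-17 + ((-5 + 13) - 3))*j(1) = (-17 + ((-5 + 13) - 3))*((1/2)/1) = (-17 + (8 - 3))*((1/2)*1) = (-17 + 5)*(1/2) = -12*1/2 = -6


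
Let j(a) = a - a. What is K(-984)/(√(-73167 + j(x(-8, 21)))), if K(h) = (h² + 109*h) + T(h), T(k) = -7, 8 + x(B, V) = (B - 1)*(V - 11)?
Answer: -860993*I*√87/2523 ≈ -3183.0*I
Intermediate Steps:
x(B, V) = -8 + (-1 + B)*(-11 + V) (x(B, V) = -8 + (B - 1)*(V - 11) = -8 + (-1 + B)*(-11 + V))
j(a) = 0
K(h) = -7 + h² + 109*h (K(h) = (h² + 109*h) - 7 = -7 + h² + 109*h)
K(-984)/(√(-73167 + j(x(-8, 21)))) = (-7 + (-984)² + 109*(-984))/(√(-73167 + 0)) = (-7 + 968256 - 107256)/(√(-73167)) = 860993/((29*I*√87)) = 860993*(-I*√87/2523) = -860993*I*√87/2523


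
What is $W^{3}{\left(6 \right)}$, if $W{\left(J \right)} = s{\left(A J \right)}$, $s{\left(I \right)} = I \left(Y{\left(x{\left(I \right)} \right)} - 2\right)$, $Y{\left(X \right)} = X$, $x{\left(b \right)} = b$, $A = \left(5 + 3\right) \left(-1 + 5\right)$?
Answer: $48547233792000$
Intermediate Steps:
$A = 32$ ($A = 8 \cdot 4 = 32$)
$s{\left(I \right)} = I \left(-2 + I\right)$ ($s{\left(I \right)} = I \left(I - 2\right) = I \left(-2 + I\right)$)
$W{\left(J \right)} = 32 J \left(-2 + 32 J\right)$
$W^{3}{\left(6 \right)} = \left(64 \cdot 6 \left(-1 + 16 \cdot 6\right)\right)^{3} = \left(64 \cdot 6 \left(-1 + 96\right)\right)^{3} = \left(64 \cdot 6 \cdot 95\right)^{3} = 36480^{3} = 48547233792000$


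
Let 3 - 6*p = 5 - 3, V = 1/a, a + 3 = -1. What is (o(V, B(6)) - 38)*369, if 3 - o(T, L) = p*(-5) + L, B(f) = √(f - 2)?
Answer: -26691/2 ≈ -13346.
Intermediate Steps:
a = -4 (a = -3 - 1 = -4)
V = -¼ (V = 1/(-4) = -¼ ≈ -0.25000)
p = ⅙ (p = ½ - (5 - 3)/6 = ½ - ⅙*2 = ½ - ⅓ = ⅙ ≈ 0.16667)
B(f) = √(-2 + f)
o(T, L) = 23/6 - L (o(T, L) = 3 - ((⅙)*(-5) + L) = 3 - (-⅚ + L) = 3 + (⅚ - L) = 23/6 - L)
(o(V, B(6)) - 38)*369 = ((23/6 - √(-2 + 6)) - 38)*369 = ((23/6 - √4) - 38)*369 = ((23/6 - 1*2) - 38)*369 = ((23/6 - 2) - 38)*369 = (11/6 - 38)*369 = -217/6*369 = -26691/2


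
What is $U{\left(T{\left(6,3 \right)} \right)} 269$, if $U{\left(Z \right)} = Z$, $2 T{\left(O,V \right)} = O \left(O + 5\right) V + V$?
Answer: $\frac{54069}{2} \approx 27035.0$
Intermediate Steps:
$T{\left(O,V \right)} = \frac{V}{2} + \frac{O V \left(5 + O\right)}{2}$ ($T{\left(O,V \right)} = \frac{O \left(O + 5\right) V + V}{2} = \frac{O \left(5 + O\right) V + V}{2} = \frac{O V \left(5 + O\right) + V}{2} = \frac{V + O V \left(5 + O\right)}{2} = \frac{V}{2} + \frac{O V \left(5 + O\right)}{2}$)
$U{\left(T{\left(6,3 \right)} \right)} 269 = \frac{1}{2} \cdot 3 \left(1 + 6^{2} + 5 \cdot 6\right) 269 = \frac{1}{2} \cdot 3 \left(1 + 36 + 30\right) 269 = \frac{1}{2} \cdot 3 \cdot 67 \cdot 269 = \frac{201}{2} \cdot 269 = \frac{54069}{2}$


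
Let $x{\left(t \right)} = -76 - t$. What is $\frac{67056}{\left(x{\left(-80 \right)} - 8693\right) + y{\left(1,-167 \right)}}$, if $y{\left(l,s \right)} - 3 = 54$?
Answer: $- \frac{8382}{1079} \approx -7.7683$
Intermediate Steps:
$y{\left(l,s \right)} = 57$ ($y{\left(l,s \right)} = 3 + 54 = 57$)
$\frac{67056}{\left(x{\left(-80 \right)} - 8693\right) + y{\left(1,-167 \right)}} = \frac{67056}{\left(\left(-76 - -80\right) - 8693\right) + 57} = \frac{67056}{\left(\left(-76 + 80\right) - 8693\right) + 57} = \frac{67056}{\left(4 - 8693\right) + 57} = \frac{67056}{-8689 + 57} = \frac{67056}{-8632} = 67056 \left(- \frac{1}{8632}\right) = - \frac{8382}{1079}$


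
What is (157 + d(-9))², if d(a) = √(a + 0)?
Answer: 24640 + 942*I ≈ 24640.0 + 942.0*I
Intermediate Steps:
d(a) = √a
(157 + d(-9))² = (157 + √(-9))² = (157 + 3*I)²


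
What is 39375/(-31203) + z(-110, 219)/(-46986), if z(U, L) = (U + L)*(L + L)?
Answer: -61847544/27150077 ≈ -2.2780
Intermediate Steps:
z(U, L) = 2*L*(L + U) (z(U, L) = (L + U)*(2*L) = 2*L*(L + U))
39375/(-31203) + z(-110, 219)/(-46986) = 39375/(-31203) + (2*219*(219 - 110))/(-46986) = 39375*(-1/31203) + (2*219*109)*(-1/46986) = -4375/3467 + 47742*(-1/46986) = -4375/3467 - 7957/7831 = -61847544/27150077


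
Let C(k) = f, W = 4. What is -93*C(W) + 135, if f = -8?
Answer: 879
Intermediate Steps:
C(k) = -8
-93*C(W) + 135 = -93*(-8) + 135 = 744 + 135 = 879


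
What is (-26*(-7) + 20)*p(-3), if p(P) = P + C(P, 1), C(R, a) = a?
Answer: -404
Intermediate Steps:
p(P) = 1 + P (p(P) = P + 1 = 1 + P)
(-26*(-7) + 20)*p(-3) = (-26*(-7) + 20)*(1 - 3) = (182 + 20)*(-2) = 202*(-2) = -404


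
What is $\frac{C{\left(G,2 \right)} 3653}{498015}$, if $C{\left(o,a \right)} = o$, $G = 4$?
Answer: $\frac{14612}{498015} \approx 0.02934$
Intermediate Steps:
$\frac{C{\left(G,2 \right)} 3653}{498015} = \frac{4 \cdot 3653}{498015} = 14612 \cdot \frac{1}{498015} = \frac{14612}{498015}$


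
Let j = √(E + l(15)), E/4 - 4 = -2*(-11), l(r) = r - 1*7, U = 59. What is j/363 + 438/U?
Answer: 438/59 + 4*√7/363 ≈ 7.4529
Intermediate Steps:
l(r) = -7 + r (l(r) = r - 7 = -7 + r)
E = 104 (E = 16 + 4*(-2*(-11)) = 16 + 4*22 = 16 + 88 = 104)
j = 4*√7 (j = √(104 + (-7 + 15)) = √(104 + 8) = √112 = 4*√7 ≈ 10.583)
j/363 + 438/U = (4*√7)/363 + 438/59 = (4*√7)*(1/363) + 438*(1/59) = 4*√7/363 + 438/59 = 438/59 + 4*√7/363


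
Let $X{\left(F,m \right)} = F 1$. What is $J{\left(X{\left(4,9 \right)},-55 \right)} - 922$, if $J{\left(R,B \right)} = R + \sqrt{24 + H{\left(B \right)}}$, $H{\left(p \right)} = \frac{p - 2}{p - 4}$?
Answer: $-918 + \frac{\sqrt{86907}}{59} \approx -913.0$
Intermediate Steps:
$H{\left(p \right)} = \frac{-2 + p}{-4 + p}$
$X{\left(F,m \right)} = F$
$J{\left(R,B \right)} = R + \sqrt{24 + \frac{-2 + B}{-4 + B}}$
$J{\left(X{\left(4,9 \right)},-55 \right)} - 922 = \left(4 + \sqrt{\frac{-98 + 25 \left(-55\right)}{-4 - 55}}\right) - 922 = \left(4 + \sqrt{\frac{-98 - 1375}{-59}}\right) - 922 = \left(4 + \sqrt{\left(- \frac{1}{59}\right) \left(-1473\right)}\right) - 922 = \left(4 + \sqrt{\frac{1473}{59}}\right) - 922 = \left(4 + \frac{\sqrt{86907}}{59}\right) - 922 = -918 + \frac{\sqrt{86907}}{59}$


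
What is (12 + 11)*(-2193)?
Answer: -50439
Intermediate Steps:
(12 + 11)*(-2193) = 23*(-2193) = -50439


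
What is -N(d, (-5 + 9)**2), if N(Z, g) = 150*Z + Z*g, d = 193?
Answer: -32038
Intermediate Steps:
-N(d, (-5 + 9)**2) = -193*(150 + (-5 + 9)**2) = -193*(150 + 4**2) = -193*(150 + 16) = -193*166 = -1*32038 = -32038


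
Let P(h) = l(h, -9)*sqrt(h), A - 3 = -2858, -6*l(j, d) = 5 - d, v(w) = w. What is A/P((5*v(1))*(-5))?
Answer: -1713*I/7 ≈ -244.71*I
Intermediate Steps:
l(j, d) = -5/6 + d/6 (l(j, d) = -(5 - d)/6 = -5/6 + d/6)
A = -2855 (A = 3 - 2858 = -2855)
P(h) = -7*sqrt(h)/3 (P(h) = (-5/6 + (1/6)*(-9))*sqrt(h) = (-5/6 - 3/2)*sqrt(h) = -7*sqrt(h)/3)
A/P((5*v(1))*(-5)) = -2855*3*I/35 = -1713*I/7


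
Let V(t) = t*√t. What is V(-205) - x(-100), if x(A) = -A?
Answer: -100 - 205*I*√205 ≈ -100.0 - 2935.2*I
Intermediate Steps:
V(t) = t^(3/2)
V(-205) - x(-100) = (-205)^(3/2) - (-1)*(-100) = -205*I*√205 - 1*100 = -205*I*√205 - 100 = -100 - 205*I*√205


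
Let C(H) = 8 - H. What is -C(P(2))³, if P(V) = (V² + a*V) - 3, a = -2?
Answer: -1331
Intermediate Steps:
P(V) = -3 + V² - 2*V (P(V) = (V² - 2*V) - 3 = -3 + V² - 2*V)
-C(P(2))³ = -(8 - (-3 + 2² - 2*2))³ = -(8 - (-3 + 4 - 4))³ = -(8 - 1*(-3))³ = -(8 + 3)³ = -1*11³ = -1*1331 = -1331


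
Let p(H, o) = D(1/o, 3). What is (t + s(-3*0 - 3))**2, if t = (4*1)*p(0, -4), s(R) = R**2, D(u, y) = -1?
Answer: 25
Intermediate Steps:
p(H, o) = -1
t = -4 (t = (4*1)*(-1) = 4*(-1) = -4)
(t + s(-3*0 - 3))**2 = (-4 + (-3*0 - 3)**2)**2 = (-4 + (0 - 3)**2)**2 = (-4 + (-3)**2)**2 = (-4 + 9)**2 = 5**2 = 25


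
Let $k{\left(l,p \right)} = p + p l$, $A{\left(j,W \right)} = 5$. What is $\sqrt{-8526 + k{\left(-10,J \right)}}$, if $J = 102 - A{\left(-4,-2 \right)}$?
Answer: $i \sqrt{9399} \approx 96.948 i$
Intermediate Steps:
$J = 97$ ($J = 102 - 5 = 97$)
$k{\left(l,p \right)} = p + l p$
$\sqrt{-8526 + k{\left(-10,J \right)}} = \sqrt{-8526 + 97 \left(1 - 10\right)} = \sqrt{-8526 + 97 \left(-9\right)} = \sqrt{-8526 - 873} = \sqrt{-9399} = i \sqrt{9399}$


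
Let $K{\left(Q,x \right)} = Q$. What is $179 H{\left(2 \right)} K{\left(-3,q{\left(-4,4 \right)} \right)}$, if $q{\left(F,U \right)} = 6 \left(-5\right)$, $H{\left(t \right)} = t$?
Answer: $-1074$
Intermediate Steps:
$q{\left(F,U \right)} = -30$
$179 H{\left(2 \right)} K{\left(-3,q{\left(-4,4 \right)} \right)} = 179 \cdot 2 \left(-3\right) = 358 \left(-3\right) = -1074$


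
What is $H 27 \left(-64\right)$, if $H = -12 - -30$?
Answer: $-31104$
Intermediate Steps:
$H = 18$ ($H = -12 + 30 = 18$)
$H 27 \left(-64\right) = 18 \cdot 27 \left(-64\right) = 486 \left(-64\right) = -31104$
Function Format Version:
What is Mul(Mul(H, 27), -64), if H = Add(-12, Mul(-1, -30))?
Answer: -31104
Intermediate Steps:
H = 18 (H = Add(-12, 30) = 18)
Mul(Mul(H, 27), -64) = Mul(Mul(18, 27), -64) = Mul(486, -64) = -31104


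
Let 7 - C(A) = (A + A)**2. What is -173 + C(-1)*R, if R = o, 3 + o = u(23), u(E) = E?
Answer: -113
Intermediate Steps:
o = 20 (o = -3 + 23 = 20)
R = 20
C(A) = 7 - 4*A**2 (C(A) = 7 - (A + A)**2 = 7 - (2*A)**2 = 7 - 4*A**2)
-173 + C(-1)*R = -173 + (7 - 4*(-1)**2)*20 = -173 + (7 - 4*1)*20 = -173 + (7 - 4)*20 = -173 + 3*20 = -173 + 60 = -113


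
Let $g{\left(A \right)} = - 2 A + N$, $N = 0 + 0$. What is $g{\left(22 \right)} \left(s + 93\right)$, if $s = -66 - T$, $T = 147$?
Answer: $5280$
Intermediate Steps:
$N = 0$
$g{\left(A \right)} = - 2 A$ ($g{\left(A \right)} = - 2 A + 0 = - 2 A$)
$s = -213$ ($s = -66 - 147 = -213$)
$g{\left(22 \right)} \left(s + 93\right) = \left(-2\right) 22 \left(-213 + 93\right) = \left(-44\right) \left(-120\right) = 5280$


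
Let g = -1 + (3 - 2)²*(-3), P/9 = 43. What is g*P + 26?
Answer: -1522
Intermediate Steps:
P = 387 (P = 9*43 = 387)
g = -4 (g = -1 + 1²*(-3) = -1 + 1*(-3) = -1 - 3 = -4)
g*P + 26 = -4*387 + 26 = -1548 + 26 = -1522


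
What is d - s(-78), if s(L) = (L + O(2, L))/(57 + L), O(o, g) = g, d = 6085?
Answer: 42543/7 ≈ 6077.6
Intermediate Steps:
s(L) = 2*L/(57 + L) (s(L) = (L + L)/(57 + L) = (2*L)/(57 + L) = 2*L/(57 + L))
d - s(-78) = 6085 - 2*(-78)/(57 - 78) = 6085 - 2*(-78)/(-21) = 6085 - 2*(-78)*(-1)/21 = 6085 - 1*52/7 = 6085 - 52/7 = 42543/7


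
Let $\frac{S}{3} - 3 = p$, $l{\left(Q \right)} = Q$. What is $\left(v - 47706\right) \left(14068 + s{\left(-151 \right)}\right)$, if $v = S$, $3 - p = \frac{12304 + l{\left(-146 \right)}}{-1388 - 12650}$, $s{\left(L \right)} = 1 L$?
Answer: $- \frac{4658073271695}{7019} \approx -6.6364 \cdot 10^{8}$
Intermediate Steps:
$s{\left(L \right)} = L$
$p = \frac{27136}{7019}$ ($p = 3 - \frac{12304 - 146}{-1388 - 12650} = 3 - \frac{12158}{-14038} = 3 - 12158 \left(- \frac{1}{14038}\right) = 3 - - \frac{6079}{7019} = 3 + \frac{6079}{7019} = \frac{27136}{7019} \approx 3.8661$)
$S = \frac{144579}{7019}$ ($S = 9 + 3 \cdot \frac{27136}{7019} = 9 + \frac{81408}{7019} = \frac{144579}{7019} \approx 20.598$)
$v = \frac{144579}{7019} \approx 20.598$
$\left(v - 47706\right) \left(14068 + s{\left(-151 \right)}\right) = \left(\frac{144579}{7019} - 47706\right) \left(14068 - 151\right) = \left(- \frac{334703835}{7019}\right) 13917 = - \frac{4658073271695}{7019}$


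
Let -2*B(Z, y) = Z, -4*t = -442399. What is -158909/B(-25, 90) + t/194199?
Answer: -246868691153/19419900 ≈ -12712.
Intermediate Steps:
t = 442399/4 (t = -¼*(-442399) = 442399/4 ≈ 1.1060e+5)
B(Z, y) = -Z/2
-158909/B(-25, 90) + t/194199 = -158909/((-½*(-25))) + (442399/4)/194199 = -158909/25/2 + (442399/4)*(1/194199) = -158909*2/25 + 442399/776796 = -317818/25 + 442399/776796 = -246868691153/19419900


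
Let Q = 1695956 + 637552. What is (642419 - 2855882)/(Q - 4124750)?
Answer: 2213463/1791242 ≈ 1.2357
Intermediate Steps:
Q = 2333508
(642419 - 2855882)/(Q - 4124750) = (642419 - 2855882)/(2333508 - 4124750) = -2213463/(-1791242) = -2213463*(-1/1791242) = 2213463/1791242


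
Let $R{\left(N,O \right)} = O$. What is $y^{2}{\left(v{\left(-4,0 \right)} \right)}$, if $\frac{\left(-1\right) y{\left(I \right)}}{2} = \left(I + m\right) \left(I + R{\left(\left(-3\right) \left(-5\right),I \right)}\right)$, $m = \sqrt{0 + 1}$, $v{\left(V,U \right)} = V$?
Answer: $2304$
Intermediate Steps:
$m = 1$ ($m = \sqrt{1} = 1$)
$y{\left(I \right)} = - 4 I \left(1 + I\right)$ ($y{\left(I \right)} = - 2 \left(I + 1\right) \left(I + I\right) = - 2 \left(1 + I\right) 2 I = - 2 \cdot 2 I \left(1 + I\right) = - 4 I \left(1 + I\right)$)
$y^{2}{\left(v{\left(-4,0 \right)} \right)} = \left(4 \left(-4\right) \left(-1 - -4\right)\right)^{2} = \left(4 \left(-4\right) \left(-1 + 4\right)\right)^{2} = \left(4 \left(-4\right) 3\right)^{2} = \left(-48\right)^{2} = 2304$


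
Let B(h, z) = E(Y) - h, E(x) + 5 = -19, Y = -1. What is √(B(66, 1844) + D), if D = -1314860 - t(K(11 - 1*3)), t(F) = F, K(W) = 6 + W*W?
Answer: 2*I*√328755 ≈ 1146.7*I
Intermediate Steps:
E(x) = -24 (E(x) = -5 - 19 = -24)
K(W) = 6 + W²
D = -1314930 (D = -1314860 - (6 + (11 - 1*3)²) = -1314860 - (6 + (11 - 3)²) = -1314860 - (6 + 8²) = -1314860 - (6 + 64) = -1314860 - 1*70 = -1314860 - 70 = -1314930)
B(h, z) = -24 - h
√(B(66, 1844) + D) = √((-24 - 1*66) - 1314930) = √((-24 - 66) - 1314930) = √(-90 - 1314930) = √(-1315020) = 2*I*√328755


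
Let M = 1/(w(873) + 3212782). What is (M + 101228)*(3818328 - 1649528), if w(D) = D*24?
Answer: 354972294852793200/1616867 ≈ 2.1954e+11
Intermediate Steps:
w(D) = 24*D
M = 1/3233734 (M = 1/(24*873 + 3212782) = 1/(20952 + 3212782) = 1/3233734 ≈ 3.0924e-7)
(M + 101228)*(3818328 - 1649528) = (1/3233734 + 101228)*(3818328 - 1649528) = (327344425353/3233734)*2168800 = 354972294852793200/1616867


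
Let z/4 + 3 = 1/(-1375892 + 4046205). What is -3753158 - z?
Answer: -10022074554702/2670313 ≈ -3.7531e+6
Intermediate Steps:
z = -32043752/2670313 (z = -12 + 4/(-1375892 + 4046205) = -12 + 4/2670313 = -32043752/2670313 ≈ -12.000)
-3753158 - z = -3753158 - 1*(-32043752/2670313) = -3753158 + 32043752/2670313 = -10022074554702/2670313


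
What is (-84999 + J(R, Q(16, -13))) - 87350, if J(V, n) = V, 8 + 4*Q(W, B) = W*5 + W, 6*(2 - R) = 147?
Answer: -344743/2 ≈ -1.7237e+5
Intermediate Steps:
R = -45/2 (R = 2 - ⅙*147 = 2 - 49/2 = -45/2 ≈ -22.500)
Q(W, B) = -2 + 3*W/2 (Q(W, B) = -2 + (W*5 + W)/4 = -2 + (5*W + W)/4 = -2 + (6*W)/4 = -2 + 3*W/2)
(-84999 + J(R, Q(16, -13))) - 87350 = (-84999 - 45/2) - 87350 = -170043/2 - 87350 = -344743/2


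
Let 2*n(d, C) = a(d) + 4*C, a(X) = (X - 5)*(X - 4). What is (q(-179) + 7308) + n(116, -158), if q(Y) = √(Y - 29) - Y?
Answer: 13387 + 4*I*√13 ≈ 13387.0 + 14.422*I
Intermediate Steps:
a(X) = (-5 + X)*(-4 + X)
n(d, C) = 10 + d²/2 + 2*C - 9*d/2 (n(d, C) = ((20 + d² - 9*d) + 4*C)/2 = (20 + d² - 9*d + 4*C)/2 = 10 + d²/2 + 2*C - 9*d/2)
q(Y) = √(-29 + Y) - Y
(q(-179) + 7308) + n(116, -158) = ((√(-29 - 179) - 1*(-179)) + 7308) + (10 + (½)*116² + 2*(-158) - 9/2*116) = ((√(-208) + 179) + 7308) + (10 + (½)*13456 - 316 - 522) = ((4*I*√13 + 179) + 7308) + (10 + 6728 - 316 - 522) = ((179 + 4*I*√13) + 7308) + 5900 = (7487 + 4*I*√13) + 5900 = 13387 + 4*I*√13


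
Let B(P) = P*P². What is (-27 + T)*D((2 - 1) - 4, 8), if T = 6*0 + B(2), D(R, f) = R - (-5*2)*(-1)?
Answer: 247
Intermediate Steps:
B(P) = P³
D(R, f) = -10 + R (D(R, f) = R - (-10)*(-1) = R - 1*10 = R - 10 = -10 + R)
T = 8 (T = 6*0 + 2³ = 0 + 8 = 8)
(-27 + T)*D((2 - 1) - 4, 8) = (-27 + 8)*(-10 + ((2 - 1) - 4)) = -19*(-10 + (1 - 4)) = -19*(-10 - 3) = -19*(-13) = 247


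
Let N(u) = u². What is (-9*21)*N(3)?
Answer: -1701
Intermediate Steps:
(-9*21)*N(3) = -9*21*3² = -189*9 = -1701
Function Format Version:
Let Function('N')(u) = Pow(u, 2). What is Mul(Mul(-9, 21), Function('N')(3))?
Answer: -1701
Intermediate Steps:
Mul(Mul(-9, 21), Function('N')(3)) = Mul(Mul(-9, 21), Pow(3, 2)) = Mul(-189, 9) = -1701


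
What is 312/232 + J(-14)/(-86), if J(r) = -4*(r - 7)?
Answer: 459/1247 ≈ 0.36808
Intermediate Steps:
J(r) = 28 - 4*r (J(r) = -4*(-7 + r) = 28 - 4*r)
312/232 + J(-14)/(-86) = 312/232 + (28 - 4*(-14))/(-86) = 312*(1/232) + (28 + 56)*(-1/86) = 39/29 + 84*(-1/86) = 39/29 - 42/43 = 459/1247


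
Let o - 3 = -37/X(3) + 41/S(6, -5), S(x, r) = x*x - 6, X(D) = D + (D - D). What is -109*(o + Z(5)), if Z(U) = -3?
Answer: 35861/30 ≈ 1195.4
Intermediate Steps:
X(D) = D (X(D) = D + 0 = D)
S(x, r) = -6 + x² (S(x, r) = x² - 6 = -6 + x²)
o = -239/30 (o = 3 + (-37/3 + 41/(-6 + 6²)) = 3 + (-37*⅓ + 41/(-6 + 36)) = 3 + (-37/3 + 41/30) = 3 - 329/30 = -239/30 ≈ -7.9667)
-109*(o + Z(5)) = -109*(-239/30 - 3) = -109*(-329/30) = 35861/30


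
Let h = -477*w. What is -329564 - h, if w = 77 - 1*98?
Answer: -339581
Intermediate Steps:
w = -21 (w = 77 - 98 = -21)
h = 10017 (h = -477*(-21) = 10017)
-329564 - h = -329564 - 1*10017 = -329564 - 10017 = -339581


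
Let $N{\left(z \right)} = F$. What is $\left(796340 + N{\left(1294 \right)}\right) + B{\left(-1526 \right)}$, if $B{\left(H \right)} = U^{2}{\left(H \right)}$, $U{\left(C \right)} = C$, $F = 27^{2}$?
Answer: $3125745$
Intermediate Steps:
$F = 729$
$N{\left(z \right)} = 729$
$B{\left(H \right)} = H^{2}$
$\left(796340 + N{\left(1294 \right)}\right) + B{\left(-1526 \right)} = \left(796340 + 729\right) + \left(-1526\right)^{2} = 797069 + 2328676 = 3125745$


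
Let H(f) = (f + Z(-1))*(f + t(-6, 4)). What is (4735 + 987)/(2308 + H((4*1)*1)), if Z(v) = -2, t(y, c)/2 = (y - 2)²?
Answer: 2861/1286 ≈ 2.2247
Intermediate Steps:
t(y, c) = 2*(-2 + y)² (t(y, c) = 2*(y - 2)² = 2*(-2 + y)²)
H(f) = (-2 + f)*(128 + f) (H(f) = (f - 2)*(f + 2*(-2 - 6)²) = (-2 + f)*(f + 2*(-8)²) = (-2 + f)*(f + 2*64) = (-2 + f)*(f + 128) = (-2 + f)*(128 + f))
(4735 + 987)/(2308 + H((4*1)*1)) = (4735 + 987)/(2308 + (-256 + ((4*1)*1)² + 126*((4*1)*1))) = 5722/(2308 + (-256 + (4*1)² + 126*(4*1))) = 5722/(2308 + (-256 + 4² + 126*4)) = 5722/(2308 + (-256 + 16 + 504)) = 5722/(2308 + 264) = 5722/2572 = 5722*(1/2572) = 2861/1286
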